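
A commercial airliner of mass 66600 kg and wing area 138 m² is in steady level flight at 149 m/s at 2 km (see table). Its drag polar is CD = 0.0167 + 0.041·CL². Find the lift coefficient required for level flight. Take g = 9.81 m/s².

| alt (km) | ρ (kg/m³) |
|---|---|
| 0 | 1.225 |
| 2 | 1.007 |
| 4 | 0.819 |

At 2 km, from the table: ρ = 1.007 kg/m³.
In steady level flight, lift balances weight: W = mg = 66600 × 9.81 = 6.5335×10^5 N.
Dynamic pressure q = 0.5 × 1.007 × 149² = 11180 Pa.
Required CL = L/(qS) = 6.5335×10^5/(11180·138) = 0.4235.

CL = 0.424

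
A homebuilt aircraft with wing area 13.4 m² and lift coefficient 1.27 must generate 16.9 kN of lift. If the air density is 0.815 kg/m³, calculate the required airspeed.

L = ½ρv²S·CL ⇒ v = √(2L/(ρ·S·CL))
v = √(2 × 16900 / (0.815 × 13.4 × 1.27)) = √2437 = 49.4 m/s

v = 49.4 m/s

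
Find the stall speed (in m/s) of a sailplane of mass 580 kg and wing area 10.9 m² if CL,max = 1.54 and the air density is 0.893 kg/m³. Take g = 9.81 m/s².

Weight W = mg = 580 × 9.81 = 5690 N.
From L = ½ρV²S·CL,max = W: V_stall = √(2W/(ρSCL,max)) = √(2·5690/(0.893·10.9·1.54))
V_stall = √759.2 = 27.6 m/s

V_stall = 27.6 m/s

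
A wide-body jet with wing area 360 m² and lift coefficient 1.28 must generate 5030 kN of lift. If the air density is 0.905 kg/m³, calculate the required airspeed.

v = 155 m/s

L = ½ρv²S·CL ⇒ v = √(2L/(ρ·S·CL))
v = √(2 × 5.03×10^6 / (0.905 × 360 × 1.28)) = √24120 = 155 m/s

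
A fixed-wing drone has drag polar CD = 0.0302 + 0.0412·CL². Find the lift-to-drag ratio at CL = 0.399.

CD = 0.0302 + 0.0412 × 0.399² = 0.03676
L/D = CL/CD = 0.399 / 0.03676 = 10.9

L/D = 10.9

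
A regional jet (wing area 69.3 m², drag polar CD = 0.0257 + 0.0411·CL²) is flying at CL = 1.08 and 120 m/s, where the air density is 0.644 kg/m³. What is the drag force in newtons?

D = 23700 N

CD = 0.0257 + 0.0411 × 1.08² = 0.07364
D = ½ρv²S·CD = ½ × 0.644 × 120² × 69.3 × 0.07364 = 23700 N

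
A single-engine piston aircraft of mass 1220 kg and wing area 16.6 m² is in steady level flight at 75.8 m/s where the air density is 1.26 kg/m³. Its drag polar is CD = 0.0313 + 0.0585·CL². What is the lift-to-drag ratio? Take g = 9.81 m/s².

Level flight ⇒ L = W = m·g = 1220 × 9.81 = 11968 N.
q = ½ρv² = ½ × 1.26 × 75.8² = 3620 Pa.
Required CL = L/(qS) = 11968/(3620·16.6) = 0.1992.
CD = 0.0313 + 0.0585 × 0.1992² = 0.03362.
L/D = CL/CD = 0.1992 / 0.03362 = 5.92

L/D = 5.92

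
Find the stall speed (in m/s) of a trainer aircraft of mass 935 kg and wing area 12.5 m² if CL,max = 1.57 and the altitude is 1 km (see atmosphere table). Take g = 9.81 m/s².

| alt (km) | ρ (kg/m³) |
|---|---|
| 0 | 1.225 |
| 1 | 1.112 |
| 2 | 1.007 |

V_stall = 29 m/s

At 1 km, from the table: ρ = 1.112 kg/m³.
Weight W = mg = 935 × 9.81 = 9172 N.
From L = ½ρV²S·CL,max = W: V_stall = √(2W/(ρSCL,max)) = √(2·9172/(1.112·12.5·1.57))
V_stall = √840.6 = 29 m/s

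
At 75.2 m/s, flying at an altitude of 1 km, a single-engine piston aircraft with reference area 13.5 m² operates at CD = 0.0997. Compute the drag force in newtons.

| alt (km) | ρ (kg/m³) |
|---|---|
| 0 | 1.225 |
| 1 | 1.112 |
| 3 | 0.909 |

At 1 km, from the table: ρ = 1.112 kg/m³.
Dynamic pressure q = ½ρv² = ½ × 1.112 × 75.2² = 3144 Pa.
D = q·S·CD = 3144 × 13.5 × 0.0997 = 4230 N

D = 4230 N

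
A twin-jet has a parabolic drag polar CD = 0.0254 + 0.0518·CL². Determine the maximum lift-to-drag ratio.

For CD = CD0 + K·CL², (L/D)max occurs at CL* = √(CD0/K) and equals 1/(2√(K·CD0)).
(L/D)max = 1/(2√(0.0518 × 0.0254)) = 1/(2 × 0.03627) = 13.8

(L/D)max = 13.8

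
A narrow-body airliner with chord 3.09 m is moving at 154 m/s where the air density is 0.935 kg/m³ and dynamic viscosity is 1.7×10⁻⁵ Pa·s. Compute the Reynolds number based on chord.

Re = ρ·v·c/μ = 0.935 × 154 × 3.09 / (1.7×10⁻⁵) = 2.62×10^7

Re = 2.62×10^7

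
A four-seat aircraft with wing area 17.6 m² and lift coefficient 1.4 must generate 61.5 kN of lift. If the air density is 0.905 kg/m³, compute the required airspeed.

L = ½ρv²S·CL ⇒ v = √(2L/(ρ·S·CL))
v = √(2 × 61500 / (0.905 × 17.6 × 1.4)) = √5516 = 74.3 m/s

v = 74.3 m/s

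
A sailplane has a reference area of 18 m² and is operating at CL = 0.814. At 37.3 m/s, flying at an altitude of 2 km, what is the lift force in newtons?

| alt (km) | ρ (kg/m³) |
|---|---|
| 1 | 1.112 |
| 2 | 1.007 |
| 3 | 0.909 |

L = 10300 N

At 2 km, from the table: ρ = 1.007 kg/m³.
L = ½ρv²S·CL = ½ × 1.007 × 37.3² × 18 × 0.814 = 10300 N ≈ 10.3 kN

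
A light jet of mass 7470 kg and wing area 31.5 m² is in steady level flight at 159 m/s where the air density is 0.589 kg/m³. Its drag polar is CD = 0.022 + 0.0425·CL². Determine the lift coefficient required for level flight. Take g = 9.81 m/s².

Level flight ⇒ L = W = m·g = 7470 × 9.81 = 73281 N.
q = ½ρv² = ½ × 0.589 × 159² = 7445 Pa.
CL = W/(q·S) = 73281 / (7445 × 31.5) = 0.3125.

CL = 0.312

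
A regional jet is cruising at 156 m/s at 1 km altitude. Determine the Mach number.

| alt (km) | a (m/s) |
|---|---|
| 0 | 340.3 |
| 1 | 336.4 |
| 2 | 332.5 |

M = 0.464

At 1 km, from the table: a = 336.4 m/s.
M = v/a = 156 / 336.4 = 0.464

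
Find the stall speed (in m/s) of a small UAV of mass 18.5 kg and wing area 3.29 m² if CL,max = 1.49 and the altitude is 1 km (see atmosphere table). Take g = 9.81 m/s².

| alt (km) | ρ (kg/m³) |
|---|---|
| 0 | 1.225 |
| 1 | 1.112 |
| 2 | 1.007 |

At 1 km, from the table: ρ = 1.112 kg/m³.
Stall occurs when L = W at CL,max. W = mg = 18.5 × 9.81 = 181.5 N.
V_stall = √(2W/(ρ·S·CL,max)) = √(2 × 181.5 / (1.112 × 3.29 × 1.49))
V_stall = √66.59 = 8.16 m/s

V_stall = 8.16 m/s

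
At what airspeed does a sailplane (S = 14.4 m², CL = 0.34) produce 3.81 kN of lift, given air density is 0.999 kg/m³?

v = 39.5 m/s

L = ½ρv²S·CL ⇒ v = √(2L/(ρ·S·CL))
v = √(2 × 3810 / (0.999 × 14.4 × 0.34)) = √1558 = 39.5 m/s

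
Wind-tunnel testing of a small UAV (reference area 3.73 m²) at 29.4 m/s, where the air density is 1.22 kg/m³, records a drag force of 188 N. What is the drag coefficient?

From D = ½ρv²S·CD, rearranging gives CD = 2D/(ρv²S).
CD = 2 × 188 / (1.22 × 29.4² × 3.73) = 0.0956

CD = 0.0956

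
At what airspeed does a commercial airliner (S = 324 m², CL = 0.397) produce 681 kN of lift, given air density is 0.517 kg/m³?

v = 143 m/s

L = ½ρv²S·CL ⇒ v = √(2L/(ρ·S·CL))
v = √(2 × 6.81×10^5 / (0.517 × 324 × 0.397)) = √20480 = 143 m/s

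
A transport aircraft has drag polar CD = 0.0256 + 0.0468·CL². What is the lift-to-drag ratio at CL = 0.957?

L/D = 14

CD = 0.0256 + 0.0468 × 0.957² = 0.06846
L/D = CL/CD = 0.957 / 0.06846 = 14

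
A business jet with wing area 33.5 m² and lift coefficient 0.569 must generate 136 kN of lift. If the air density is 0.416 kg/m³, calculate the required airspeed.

L = ½ρv²S·CL ⇒ v = √(2L/(ρ·S·CL))
v = √(2 × 1.36×10^5 / (0.416 × 33.5 × 0.569)) = √34300 = 185 m/s

v = 185 m/s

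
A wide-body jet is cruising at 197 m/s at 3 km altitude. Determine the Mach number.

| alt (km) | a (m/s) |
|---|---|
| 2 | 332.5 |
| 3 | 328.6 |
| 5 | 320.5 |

At 3 km, from the table: a = 328.6 m/s.
M = v/a = 197 / 328.6 = 0.6

M = 0.6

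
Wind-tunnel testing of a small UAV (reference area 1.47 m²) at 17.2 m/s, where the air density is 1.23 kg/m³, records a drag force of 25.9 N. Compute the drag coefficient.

From D = ½ρv²S·CD, rearranging gives CD = 2D/(ρv²S).
CD = 2 × 25.9 / (1.23 × 17.2² × 1.47) = 0.0968

CD = 0.0968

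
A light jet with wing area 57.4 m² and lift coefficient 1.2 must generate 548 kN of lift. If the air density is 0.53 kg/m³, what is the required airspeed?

v = 173 m/s

L = ½ρv²S·CL ⇒ v = √(2L/(ρ·S·CL))
v = √(2 × 5.48×10^5 / (0.53 × 57.4 × 1.2)) = √30020 = 173 m/s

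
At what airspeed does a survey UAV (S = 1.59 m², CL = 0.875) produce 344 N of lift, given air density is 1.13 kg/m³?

v = 20.9 m/s

L = ½ρv²S·CL ⇒ v = √(2L/(ρ·S·CL))
v = √(2 × 344 / (1.13 × 1.59 × 0.875)) = √437.6 = 20.9 m/s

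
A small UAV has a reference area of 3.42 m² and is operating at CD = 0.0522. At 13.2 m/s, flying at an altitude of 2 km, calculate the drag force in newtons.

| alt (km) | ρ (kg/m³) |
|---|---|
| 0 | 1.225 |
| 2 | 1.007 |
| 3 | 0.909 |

D = 15.7 N

At 2 km, from the table: ρ = 1.007 kg/m³.
Dynamic pressure q = ½ρv² = ½ × 1.007 × 13.2² = 87.73 Pa.
D = q·S·CD = 87.73 × 3.42 × 0.0522 = 15.7 N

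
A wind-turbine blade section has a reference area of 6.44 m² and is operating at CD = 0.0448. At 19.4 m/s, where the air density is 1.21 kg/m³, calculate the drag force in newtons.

D = 65.7 N

D = ½ρv²S·CD = ½ × 1.21 × 19.4² × 6.44 × 0.0448 = 65.7 N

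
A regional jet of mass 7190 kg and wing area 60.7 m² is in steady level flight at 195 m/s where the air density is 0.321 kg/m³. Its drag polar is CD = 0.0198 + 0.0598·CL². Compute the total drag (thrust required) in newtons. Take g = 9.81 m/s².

D = 8140 N

Weight W = mg = 7190 × 9.81 = 70534 N; in level flight L = W.
q = ½ρv² = ½ × 0.321 × 195² = 6103 Pa.
CL = W/(q·S) = 70534 / (6103 × 60.7) = 0.1904.
CD = 0.0198 + 0.0598 × 0.1904² = 0.02197.
D = q·S·CD = 6103 × 60.7 × 0.02197 = 8138 N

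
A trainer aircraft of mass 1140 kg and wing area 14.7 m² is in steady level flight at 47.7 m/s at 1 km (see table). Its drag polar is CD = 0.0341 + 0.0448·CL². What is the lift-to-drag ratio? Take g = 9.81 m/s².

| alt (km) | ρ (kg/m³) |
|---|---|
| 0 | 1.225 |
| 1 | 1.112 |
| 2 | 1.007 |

At 1 km, from the table: ρ = 1.112 kg/m³.
Level flight ⇒ L = W = m·g = 1140 × 9.81 = 11183 N.
q = ½ρv² = ½ × 1.112 × 47.7² = 1265 Pa.
Required CL = L/(qS) = 11183/(1265·14.7) = 0.6014.
CD = 0.0341 + 0.0448 × 0.6014² = 0.0503.
L/D = CL/CD = 0.6014 / 0.0503 = 12

L/D = 12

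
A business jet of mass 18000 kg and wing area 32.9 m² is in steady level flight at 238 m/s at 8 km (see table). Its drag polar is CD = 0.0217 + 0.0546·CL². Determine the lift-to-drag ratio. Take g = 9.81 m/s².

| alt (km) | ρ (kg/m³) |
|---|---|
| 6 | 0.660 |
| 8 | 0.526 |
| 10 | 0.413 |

At 8 km, from the table: ρ = 0.526 kg/m³.
In steady level flight, lift balances weight: W = mg = 18000 × 9.81 = 1.7658×10^5 N.
Dynamic pressure q = 0.5 × 0.526 × 238² = 14900 Pa.
Required CL = L/(qS) = 1.7658×10^5/(14900·32.9) = 0.3603.
CD = 0.0217 + 0.0546 × 0.3603² = 0.02879.
L/D = CL/CD = 0.3603 / 0.02879 = 12.5

L/D = 12.5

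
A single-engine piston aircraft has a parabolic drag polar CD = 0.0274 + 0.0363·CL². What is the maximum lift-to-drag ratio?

For CD = CD0 + K·CL², (L/D)max occurs at CL* = √(CD0/K) and equals 1/(2√(K·CD0)).
(L/D)max = 1/(2√(0.0363 × 0.0274)) = 1/(2 × 0.03154) = 15.9

(L/D)max = 15.9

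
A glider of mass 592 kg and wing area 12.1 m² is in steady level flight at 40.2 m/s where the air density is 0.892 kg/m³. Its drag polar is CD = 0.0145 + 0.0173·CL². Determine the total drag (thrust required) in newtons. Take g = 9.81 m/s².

In steady level flight, lift balances weight: W = mg = 592 × 9.81 = 5807.5 N.
Dynamic pressure q = 0.5 × 0.892 × 40.2² = 720.8 Pa.
CL = W/(q·S) = 5807.5 / (720.8 × 12.1) = 0.6659.
CD = 0.0145 + 0.0173 × 0.6659² = 0.02217.
D = q·S·CD = 720.8 × 12.1 × 0.02217 = 193.4 N

D = 193 N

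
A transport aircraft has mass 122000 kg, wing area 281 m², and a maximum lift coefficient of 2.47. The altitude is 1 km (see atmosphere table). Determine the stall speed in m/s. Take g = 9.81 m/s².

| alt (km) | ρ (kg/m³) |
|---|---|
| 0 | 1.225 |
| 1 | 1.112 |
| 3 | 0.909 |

At 1 km, from the table: ρ = 1.112 kg/m³.
Stall occurs when L = W at CL,max. W = mg = 122000 × 9.81 = 1.197×10^6 N.
From L = ½ρV²S·CL,max = W: V_stall = √(2W/(ρSCL,max)) = √(2·1.197×10^6/(1.112·281·2.47))
V_stall = √3101 = 55.7 m/s

V_stall = 55.7 m/s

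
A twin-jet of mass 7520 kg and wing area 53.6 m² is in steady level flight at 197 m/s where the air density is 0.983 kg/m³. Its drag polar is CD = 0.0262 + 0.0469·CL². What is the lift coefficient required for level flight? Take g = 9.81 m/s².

CL = 0.0722

In steady level flight, lift balances weight: W = mg = 7520 × 9.81 = 73771 N.
Dynamic pressure q = 0.5 × 0.983 × 197² = 19070 Pa.
CL = 2W/(ρv²S) = 2×73771/(0.983×197²×53.6) = 0.07215.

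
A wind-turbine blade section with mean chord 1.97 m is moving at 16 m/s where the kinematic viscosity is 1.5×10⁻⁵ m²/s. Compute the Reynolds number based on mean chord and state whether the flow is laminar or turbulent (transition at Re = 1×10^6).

Re = v·c/ν = 16 × 1.97 / (1.5×10⁻⁵) = 2.1×10^6
Since 2.1×10^6 > 1×10^6, the flow is turbulent.

Re = 2.1×10^6 (turbulent)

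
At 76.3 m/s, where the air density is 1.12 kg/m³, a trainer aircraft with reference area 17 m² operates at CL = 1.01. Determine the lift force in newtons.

L = 56000 N

L = ½ρv²S·CL = ½ × 1.12 × 76.3² × 17 × 1.01 = 56000 N ≈ 56 kN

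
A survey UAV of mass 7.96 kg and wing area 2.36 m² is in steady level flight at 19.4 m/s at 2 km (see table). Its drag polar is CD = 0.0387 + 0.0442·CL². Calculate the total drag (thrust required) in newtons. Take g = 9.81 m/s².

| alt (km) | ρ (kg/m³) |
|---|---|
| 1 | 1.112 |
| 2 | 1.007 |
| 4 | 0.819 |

D = 17.9 N

At 2 km, from the table: ρ = 1.007 kg/m³.
Level flight ⇒ L = W = m·g = 7.96 × 9.81 = 78.088 N.
q = ½ρv² = ½ × 1.007 × 19.4² = 189.5 Pa.
CL = W/(q·S) = 78.088 / (189.5 × 2.36) = 0.1746.
CD = 0.0387 + 0.0442 × 0.1746² = 0.04005.
D = q·S·CD = 189.5 × 2.36 × 0.04005 = 17.91 N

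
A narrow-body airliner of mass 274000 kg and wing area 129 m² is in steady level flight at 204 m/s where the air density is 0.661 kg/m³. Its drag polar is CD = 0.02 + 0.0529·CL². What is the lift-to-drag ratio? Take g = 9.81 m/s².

In steady level flight, lift balances weight: W = mg = 274000 × 9.81 = 2.6879×10^6 N.
Dynamic pressure q = 0.5 × 0.661 × 204² = 13750 Pa.
CL = 2W/(ρv²S) = 2×2.6879×10^6/(0.661×204²×129) = 1.515.
CD = 0.02 + 0.0529 × 1.515² = 0.1414.
L/D = CL/CD = 1.515 / 0.1414 = 10.7

L/D = 10.7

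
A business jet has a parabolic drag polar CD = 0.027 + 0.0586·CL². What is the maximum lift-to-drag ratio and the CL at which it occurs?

(L/D)max = 12.6, at CL = 0.679

For CD = CD0 + K·CL², (L/D)max occurs at CL* = √(CD0/K) and equals 1/(2√(K·CD0)).
(L/D)max = 1/(2√(0.0586 × 0.027)) = 1/(2 × 0.03978) = 12.6
CL* = √(0.027/0.0586) = 0.679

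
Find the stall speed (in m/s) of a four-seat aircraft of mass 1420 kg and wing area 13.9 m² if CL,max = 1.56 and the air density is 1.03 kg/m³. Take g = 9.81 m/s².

V_stall = 35.3 m/s

Stall occurs when L = W at CL,max. W = mg = 1420 × 9.81 = 13930 N.
From L = ½ρV²S·CL,max = W: V_stall = √(2W/(ρSCL,max)) = √(2·13930/(1.03·13.9·1.56))
V_stall = √1247 = 35.3 m/s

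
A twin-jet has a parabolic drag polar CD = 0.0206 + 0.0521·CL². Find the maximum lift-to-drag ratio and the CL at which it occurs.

For CD = CD0 + K·CL², (L/D)max occurs at CL* = √(CD0/K) and equals 1/(2√(K·CD0)).
(L/D)max = 1/(2√(0.0521 × 0.0206)) = 1/(2 × 0.03276) = 15.3
CL* = √(0.0206/0.0521) = 0.629

(L/D)max = 15.3, at CL = 0.629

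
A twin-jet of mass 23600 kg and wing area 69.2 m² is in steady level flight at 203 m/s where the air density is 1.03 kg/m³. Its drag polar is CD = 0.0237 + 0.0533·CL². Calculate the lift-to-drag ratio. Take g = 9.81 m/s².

L/D = 6.3

Weight W = mg = 23600 × 9.81 = 2.3152×10^5 N; in level flight L = W.
q = ½ρv² = ½ × 1.03 × 203² = 21220 Pa.
Required CL = L/(qS) = 2.3152×10^5/(21220·69.2) = 0.1576.
CD = 0.0237 + 0.0533 × 0.1576² = 0.02502.
L/D = CL/CD = 0.1576 / 0.02502 = 6.3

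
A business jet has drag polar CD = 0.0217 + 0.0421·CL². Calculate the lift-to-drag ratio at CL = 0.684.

CD = 0.0217 + 0.0421 × 0.684² = 0.0414
L/D = CL/CD = 0.684 / 0.0414 = 16.5

L/D = 16.5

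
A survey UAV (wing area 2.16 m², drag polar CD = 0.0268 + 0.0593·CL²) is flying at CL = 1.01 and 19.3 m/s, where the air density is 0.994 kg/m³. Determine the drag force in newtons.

D = 34.9 N

CD = 0.0268 + 0.0593 × 1.01² = 0.08729
D = ½ρv²S·CD = ½ × 0.994 × 19.3² × 2.16 × 0.08729 = 34.9 N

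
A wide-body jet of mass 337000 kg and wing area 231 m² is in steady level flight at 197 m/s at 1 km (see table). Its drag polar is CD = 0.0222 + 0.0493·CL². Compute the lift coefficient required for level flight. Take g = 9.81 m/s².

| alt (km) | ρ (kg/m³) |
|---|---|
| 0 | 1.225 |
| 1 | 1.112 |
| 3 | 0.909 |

CL = 0.663

At 1 km, from the table: ρ = 1.112 kg/m³.
Weight W = mg = 337000 × 9.81 = 3.306×10^6 N; in level flight L = W.
q = ½ρv² = ½ × 1.112 × 197² = 21580 Pa.
CL = 2W/(ρv²S) = 2×3.306×10^6/(1.112×197²×231) = 0.6633.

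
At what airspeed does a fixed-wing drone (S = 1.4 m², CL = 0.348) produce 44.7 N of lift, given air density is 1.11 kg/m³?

L = ½ρv²S·CL ⇒ v = √(2L/(ρ·S·CL))
v = √(2 × 44.7 / (1.11 × 1.4 × 0.348)) = √165.3 = 12.9 m/s

v = 12.9 m/s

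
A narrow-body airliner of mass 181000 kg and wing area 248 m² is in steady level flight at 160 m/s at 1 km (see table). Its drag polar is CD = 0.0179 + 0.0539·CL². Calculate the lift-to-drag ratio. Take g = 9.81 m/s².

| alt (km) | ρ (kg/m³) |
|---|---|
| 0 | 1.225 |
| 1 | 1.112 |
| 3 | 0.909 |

L/D = 15.9

At 1 km, from the table: ρ = 1.112 kg/m³.
Weight W = mg = 181000 × 9.81 = 1.7756×10^6 N; in level flight L = W.
q = ½ρv² = ½ × 1.112 × 160² = 14230 Pa.
CL = W/(q·S) = 1.7756×10^6 / (14230 × 248) = 0.503.
CD = 0.0179 + 0.0539 × 0.503² = 0.03154.
L/D = CL/CD = 0.503 / 0.03154 = 15.9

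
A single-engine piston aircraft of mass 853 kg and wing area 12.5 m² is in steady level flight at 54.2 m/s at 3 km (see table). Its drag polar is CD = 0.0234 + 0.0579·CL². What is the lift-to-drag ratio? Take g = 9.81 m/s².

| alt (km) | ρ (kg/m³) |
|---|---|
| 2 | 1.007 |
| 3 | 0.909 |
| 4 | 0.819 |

L/D = 13.2

At 3 km, from the table: ρ = 0.909 kg/m³.
Weight W = mg = 853 × 9.81 = 8367.9 N; in level flight L = W.
q = ½ρv² = ½ × 0.909 × 54.2² = 1335 Pa.
Required CL = L/(qS) = 8367.9/(1335·12.5) = 0.5014.
CD = 0.0234 + 0.0579 × 0.5014² = 0.03796.
L/D = CL/CD = 0.5014 / 0.03796 = 13.2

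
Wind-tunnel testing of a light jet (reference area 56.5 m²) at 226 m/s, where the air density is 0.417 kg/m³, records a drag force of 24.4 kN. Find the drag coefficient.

CD = 0.0406

From D = ½ρv²S·CD, rearranging gives CD = 2D/(ρv²S).
CD = 2 × 24400 / (0.417 × 226² × 56.5) = 0.0406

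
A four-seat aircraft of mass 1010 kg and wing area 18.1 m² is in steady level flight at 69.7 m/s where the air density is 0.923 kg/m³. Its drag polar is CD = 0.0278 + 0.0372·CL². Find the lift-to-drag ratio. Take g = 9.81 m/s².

Weight W = mg = 1010 × 9.81 = 9908.1 N; in level flight L = W.
Dynamic pressure q = 0.5 × 0.923 × 69.7² = 2242 Pa.
CL = 2W/(ρv²S) = 2×9908.1/(0.923×69.7²×18.1) = 0.2442.
CD = 0.0278 + 0.0372 × 0.2442² = 0.03002.
L/D = CL/CD = 0.2442 / 0.03002 = 8.13

L/D = 8.13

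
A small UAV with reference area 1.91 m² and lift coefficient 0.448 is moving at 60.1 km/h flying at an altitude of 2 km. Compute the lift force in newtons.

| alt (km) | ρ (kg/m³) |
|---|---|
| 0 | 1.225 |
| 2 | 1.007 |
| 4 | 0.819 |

At 2 km, from the table: ρ = 1.007 kg/m³.
Convert speed: v = 60.1 km/h ÷ 3.6 = 16.69 m/s.
Dynamic pressure q = ½ρv² = ½ × 1.007 × 16.69² = 140.3 Pa.
L = q·S·CL = 140.3 × 1.91 × 0.448 = 120 N

L = 120 N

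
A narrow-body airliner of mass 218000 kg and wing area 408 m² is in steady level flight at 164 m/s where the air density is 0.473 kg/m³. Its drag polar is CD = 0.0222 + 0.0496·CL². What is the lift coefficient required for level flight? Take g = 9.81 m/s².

CL = 0.824

In steady level flight, lift balances weight: W = mg = 218000 × 9.81 = 2.1386×10^6 N.
Dynamic pressure q = 0.5 × 0.473 × 164² = 6361 Pa.
Required CL = L/(qS) = 2.1386×10^6/(6361·408) = 0.824.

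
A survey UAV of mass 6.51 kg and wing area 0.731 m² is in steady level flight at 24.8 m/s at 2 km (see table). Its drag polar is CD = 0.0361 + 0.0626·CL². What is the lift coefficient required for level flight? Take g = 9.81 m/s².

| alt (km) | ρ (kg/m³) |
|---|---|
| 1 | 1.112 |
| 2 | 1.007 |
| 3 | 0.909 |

At 2 km, from the table: ρ = 1.007 kg/m³.
Weight W = mg = 6.51 × 9.81 = 63.863 N; in level flight L = W.
Dynamic pressure q = 0.5 × 1.007 × 24.8² = 309.7 Pa.
Required CL = L/(qS) = 63.863/(309.7·0.731) = 0.2821.

CL = 0.282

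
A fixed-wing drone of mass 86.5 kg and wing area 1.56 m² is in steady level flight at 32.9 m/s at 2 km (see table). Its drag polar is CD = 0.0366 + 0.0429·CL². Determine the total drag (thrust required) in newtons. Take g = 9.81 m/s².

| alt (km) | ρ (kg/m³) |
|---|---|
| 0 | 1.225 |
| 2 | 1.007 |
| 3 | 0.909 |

D = 67.5 N

At 2 km, from the table: ρ = 1.007 kg/m³.
Level flight ⇒ L = W = m·g = 86.5 × 9.81 = 848.57 N.
Dynamic pressure q = 0.5 × 1.007 × 32.9² = 545 Pa.
CL = W/(q·S) = 848.57 / (545 × 1.56) = 0.9981.
CD = 0.0366 + 0.0429 × 0.9981² = 0.07934.
D = q·S·CD = 545 × 1.56 × 0.07934 = 67.45 N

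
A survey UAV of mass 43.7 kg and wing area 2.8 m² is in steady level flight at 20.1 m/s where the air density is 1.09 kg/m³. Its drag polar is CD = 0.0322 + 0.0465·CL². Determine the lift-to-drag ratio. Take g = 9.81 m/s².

Level flight ⇒ L = W = m·g = 43.7 × 9.81 = 428.7 N.
q = ½ρv² = ½ × 1.09 × 20.1² = 220.2 Pa.
Required CL = L/(qS) = 428.7/(220.2·2.8) = 0.6954.
CD = 0.0322 + 0.0465 × 0.6954² = 0.05468.
L/D = CL/CD = 0.6954 / 0.05468 = 12.7

L/D = 12.7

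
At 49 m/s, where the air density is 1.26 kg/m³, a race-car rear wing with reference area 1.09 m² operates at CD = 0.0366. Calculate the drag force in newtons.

D = 60.3 N

D = ½ρv²S·CD = ½ × 1.26 × 49² × 1.09 × 0.0366 = 60.3 N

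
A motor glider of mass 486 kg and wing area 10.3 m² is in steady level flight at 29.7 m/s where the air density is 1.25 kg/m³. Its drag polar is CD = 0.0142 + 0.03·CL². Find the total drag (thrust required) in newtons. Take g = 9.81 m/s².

D = 201 N

Weight W = mg = 486 × 9.81 = 4767.7 N; in level flight L = W.
q = ½ρv² = ½ × 1.25 × 29.7² = 551.3 Pa.
CL = 2W/(ρv²S) = 2×4767.7/(1.25×29.7²×10.3) = 0.8396.
CD = 0.0142 + 0.03 × 0.8396² = 0.03535.
D = q·S·CD = 551.3 × 10.3 × 0.03535 = 200.7 N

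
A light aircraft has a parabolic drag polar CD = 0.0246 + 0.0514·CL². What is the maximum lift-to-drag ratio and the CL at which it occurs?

For CD = CD0 + K·CL², (L/D)max occurs at CL* = √(CD0/K) and equals 1/(2√(K·CD0)).
(L/D)max = 1/(2√(0.0514 × 0.0246)) = 1/(2 × 0.03556) = 14.1
CL* = √(0.0246/0.0514) = 0.692

(L/D)max = 14.1, at CL = 0.692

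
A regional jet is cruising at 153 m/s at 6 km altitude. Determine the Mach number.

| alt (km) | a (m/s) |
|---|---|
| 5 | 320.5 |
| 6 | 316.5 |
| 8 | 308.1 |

At 6 km, from the table: a = 316.5 m/s.
M = v/a = 153 / 316.5 = 0.483

M = 0.483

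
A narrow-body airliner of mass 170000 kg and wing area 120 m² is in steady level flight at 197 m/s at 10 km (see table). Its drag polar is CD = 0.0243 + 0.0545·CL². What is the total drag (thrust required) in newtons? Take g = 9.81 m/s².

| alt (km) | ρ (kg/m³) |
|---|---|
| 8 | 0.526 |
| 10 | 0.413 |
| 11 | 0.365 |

D = 1.81×10^5 N

At 10 km, from the table: ρ = 0.413 kg/m³.
Weight W = mg = 170000 × 9.81 = 1.6677×10^6 N; in level flight L = W.
Dynamic pressure q = 0.5 × 0.413 × 197² = 8014 Pa.
CL = 2W/(ρv²S) = 2×1.6677×10^6/(0.413×197²×120) = 1.734.
CD = 0.0243 + 0.0545 × 1.734² = 0.1882.
D = q·S·CD = 8014 × 120 × 0.1882 = 1.81×10^5 N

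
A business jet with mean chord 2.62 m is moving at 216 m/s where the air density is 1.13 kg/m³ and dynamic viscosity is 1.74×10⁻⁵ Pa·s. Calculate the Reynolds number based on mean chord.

Re = 3.68×10^7

Re = ρ·v·c/μ = 1.13 × 216 × 2.62 / (1.74×10⁻⁵) = 3.68×10^7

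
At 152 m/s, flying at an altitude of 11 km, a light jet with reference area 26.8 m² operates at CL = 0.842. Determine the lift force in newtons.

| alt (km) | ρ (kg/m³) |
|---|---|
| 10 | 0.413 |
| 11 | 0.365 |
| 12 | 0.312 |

L = 95100 N

At 11 km, from the table: ρ = 0.365 kg/m³.
Dynamic pressure q = ½ρv² = ½ × 0.365 × 152² = 4216 Pa.
L = q·S·CL = 4216 × 26.8 × 0.842 = 95100 N ≈ 95.1 kN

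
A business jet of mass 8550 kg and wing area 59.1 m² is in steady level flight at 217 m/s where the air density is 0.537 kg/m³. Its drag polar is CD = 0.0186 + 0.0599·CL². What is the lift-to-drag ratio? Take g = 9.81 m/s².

Level flight ⇒ L = W = m·g = 8550 × 9.81 = 83876 N.
Dynamic pressure q = 0.5 × 0.537 × 217² = 12640 Pa.
CL = W/(q·S) = 83876 / (12640 × 59.1) = 0.1122.
CD = 0.0186 + 0.0599 × 0.1122² = 0.01935.
L/D = CL/CD = 0.1122 / 0.01935 = 5.8

L/D = 5.8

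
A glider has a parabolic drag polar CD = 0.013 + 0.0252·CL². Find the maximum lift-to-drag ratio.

(L/D)max = 27.6

For CD = CD0 + K·CL², (L/D)max occurs at CL* = √(CD0/K) and equals 1/(2√(K·CD0)).
(L/D)max = 1/(2√(0.0252 × 0.013)) = 1/(2 × 0.0181) = 27.6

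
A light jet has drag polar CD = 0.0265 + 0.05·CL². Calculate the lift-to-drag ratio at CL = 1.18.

CD = 0.0265 + 0.05 × 1.18² = 0.09612
L/D = CL/CD = 1.18 / 0.09612 = 12.3

L/D = 12.3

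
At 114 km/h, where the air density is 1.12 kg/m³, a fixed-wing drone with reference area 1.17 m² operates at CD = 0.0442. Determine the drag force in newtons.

Convert speed: v = 114 km/h ÷ 3.6 = 31.67 m/s.
Dynamic pressure q = ½ρv² = ½ × 1.12 × 31.67² = 561.6 Pa.
D = q·S·CD = 561.6 × 1.17 × 0.0442 = 29 N

D = 29 N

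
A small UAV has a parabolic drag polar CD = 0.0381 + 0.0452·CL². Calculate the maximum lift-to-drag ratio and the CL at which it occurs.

For CD = CD0 + K·CL², (L/D)max occurs at CL* = √(CD0/K) and equals 1/(2√(K·CD0)).
(L/D)max = 1/(2√(0.0452 × 0.0381)) = 1/(2 × 0.0415) = 12
CL* = √(0.0381/0.0452) = 0.918

(L/D)max = 12, at CL = 0.918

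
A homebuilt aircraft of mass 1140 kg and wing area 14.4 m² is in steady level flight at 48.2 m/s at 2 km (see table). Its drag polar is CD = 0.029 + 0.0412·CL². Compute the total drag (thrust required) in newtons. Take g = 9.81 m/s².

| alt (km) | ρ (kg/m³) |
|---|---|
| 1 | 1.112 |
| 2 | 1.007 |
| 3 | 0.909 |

D = 794 N

At 2 km, from the table: ρ = 1.007 kg/m³.
In steady level flight, lift balances weight: W = mg = 1140 × 9.81 = 11183 N.
q = ½ρv² = ½ × 1.007 × 48.2² = 1170 Pa.
CL = W/(q·S) = 11183 / (1170 × 14.4) = 0.6639.
CD = 0.029 + 0.0412 × 0.6639² = 0.04716.
D = q·S·CD = 1170 × 14.4 × 0.04716 = 794.4 N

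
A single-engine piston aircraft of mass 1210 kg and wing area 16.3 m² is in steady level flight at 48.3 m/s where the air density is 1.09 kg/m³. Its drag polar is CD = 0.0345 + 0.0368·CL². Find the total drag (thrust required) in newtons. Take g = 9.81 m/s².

Weight W = mg = 1210 × 9.81 = 11870 N; in level flight L = W.
Dynamic pressure q = 0.5 × 1.09 × 48.3² = 1271 Pa.
CL = W/(q·S) = 11870 / (1271 × 16.3) = 0.5728.
CD = 0.0345 + 0.0368 × 0.5728² = 0.04657.
D = q·S·CD = 1271 × 16.3 × 0.04657 = 965.2 N

D = 965 N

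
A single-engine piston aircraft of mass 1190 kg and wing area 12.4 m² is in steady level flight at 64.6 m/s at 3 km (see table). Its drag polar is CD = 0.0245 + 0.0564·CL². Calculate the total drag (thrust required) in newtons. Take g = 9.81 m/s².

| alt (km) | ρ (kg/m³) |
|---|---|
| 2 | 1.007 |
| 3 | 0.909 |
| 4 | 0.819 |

D = 903 N

At 3 km, from the table: ρ = 0.909 kg/m³.
In steady level flight, lift balances weight: W = mg = 1190 × 9.81 = 11674 N.
q = ½ρv² = ½ × 0.909 × 64.6² = 1897 Pa.
CL = W/(q·S) = 11674 / (1897 × 12.4) = 0.4964.
CD = 0.0245 + 0.0564 × 0.4964² = 0.0384.
D = q·S·CD = 1897 × 12.4 × 0.0384 = 903 N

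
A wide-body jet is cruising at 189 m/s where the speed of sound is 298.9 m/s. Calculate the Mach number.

M = 0.632

M = v/a = 189 / 298.9 = 0.632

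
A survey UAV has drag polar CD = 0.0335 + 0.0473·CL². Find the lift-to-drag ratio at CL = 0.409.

L/D = 9.88

CD = 0.0335 + 0.0473 × 0.409² = 0.04141
L/D = CL/CD = 0.409 / 0.04141 = 9.88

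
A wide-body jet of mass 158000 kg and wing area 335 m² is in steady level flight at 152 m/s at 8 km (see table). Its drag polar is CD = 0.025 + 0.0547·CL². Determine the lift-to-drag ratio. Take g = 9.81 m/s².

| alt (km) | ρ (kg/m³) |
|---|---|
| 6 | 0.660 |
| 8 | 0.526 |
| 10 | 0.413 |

At 8 km, from the table: ρ = 0.526 kg/m³.
In steady level flight, lift balances weight: W = mg = 158000 × 9.81 = 1.55×10^6 N.
q = ½ρv² = ½ × 0.526 × 152² = 6076 Pa.
CL = W/(q·S) = 1.55×10^6 / (6076 × 335) = 0.7614.
CD = 0.025 + 0.0547 × 0.7614² = 0.05671.
L/D = CL/CD = 0.7614 / 0.05671 = 13.4

L/D = 13.4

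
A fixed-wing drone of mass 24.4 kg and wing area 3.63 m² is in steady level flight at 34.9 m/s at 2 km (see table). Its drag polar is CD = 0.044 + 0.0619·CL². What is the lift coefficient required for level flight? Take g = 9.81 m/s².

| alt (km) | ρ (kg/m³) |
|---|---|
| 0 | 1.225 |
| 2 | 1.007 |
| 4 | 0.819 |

At 2 km, from the table: ρ = 1.007 kg/m³.
In steady level flight, lift balances weight: W = mg = 24.4 × 9.81 = 239.36 N.
q = ½ρv² = ½ × 1.007 × 34.9² = 613.3 Pa.
CL = 2W/(ρv²S) = 2×239.36/(1.007×34.9²×3.63) = 0.1075.

CL = 0.108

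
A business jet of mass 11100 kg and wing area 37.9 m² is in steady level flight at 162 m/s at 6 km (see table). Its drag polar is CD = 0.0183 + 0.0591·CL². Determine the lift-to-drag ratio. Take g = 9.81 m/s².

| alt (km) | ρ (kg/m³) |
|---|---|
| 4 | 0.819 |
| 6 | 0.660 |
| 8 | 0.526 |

At 6 km, from the table: ρ = 0.660 kg/m³.
In steady level flight, lift balances weight: W = mg = 11100 × 9.81 = 1.0889×10^5 N.
Dynamic pressure q = 0.5 × 0.66 × 162² = 8661 Pa.
CL = 2W/(ρv²S) = 2×1.0889×10^5/(0.66×162²×37.9) = 0.3317.
CD = 0.0183 + 0.0591 × 0.3317² = 0.0248.
L/D = CL/CD = 0.3317 / 0.0248 = 13.4

L/D = 13.4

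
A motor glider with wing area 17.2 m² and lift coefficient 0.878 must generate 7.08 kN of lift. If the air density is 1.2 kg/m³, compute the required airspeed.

v = 28 m/s

L = ½ρv²S·CL ⇒ v = √(2L/(ρ·S·CL))
v = √(2 × 7080 / (1.2 × 17.2 × 0.878)) = √781.4 = 28 m/s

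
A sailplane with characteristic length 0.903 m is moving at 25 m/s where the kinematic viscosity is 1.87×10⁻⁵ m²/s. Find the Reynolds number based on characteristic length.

Re = 1.21×10^6

Re = v·c/ν = 25 × 0.903 / (1.87×10⁻⁵) = 1.21×10^6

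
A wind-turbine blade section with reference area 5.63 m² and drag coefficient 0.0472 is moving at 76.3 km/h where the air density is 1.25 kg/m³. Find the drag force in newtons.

D = 74.6 N

Convert speed: v = 76.3 km/h ÷ 3.6 = 21.19 m/s.
D = ½ρv²S·CD = ½ × 1.25 × 21.19² × 5.63 × 0.0472 = 74.6 N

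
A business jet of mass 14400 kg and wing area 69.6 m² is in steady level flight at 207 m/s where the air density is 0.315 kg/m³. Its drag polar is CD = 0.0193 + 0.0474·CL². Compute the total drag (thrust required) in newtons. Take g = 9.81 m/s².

D = 11100 N

In steady level flight, lift balances weight: W = mg = 14400 × 9.81 = 1.4126×10^5 N.
q = ½ρv² = ½ × 0.315 × 207² = 6749 Pa.
CL = W/(q·S) = 1.4126×10^5 / (6749 × 69.6) = 0.3007.
CD = 0.0193 + 0.0474 × 0.3007² = 0.02359.
D = q·S·CD = 6749 × 69.6 × 0.02359 = 11080 N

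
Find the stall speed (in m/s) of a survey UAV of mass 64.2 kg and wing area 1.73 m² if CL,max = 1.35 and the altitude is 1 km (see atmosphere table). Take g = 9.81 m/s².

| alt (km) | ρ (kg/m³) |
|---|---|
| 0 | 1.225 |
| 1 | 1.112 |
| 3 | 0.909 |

At 1 km, from the table: ρ = 1.112 kg/m³.
At stall, lift equals weight: L = W = m·g = 64.2 × 9.81 = 629.8 N.
From L = ½ρV²S·CL,max = W: V_stall = √(2W/(ρSCL,max)) = √(2·629.8/(1.112·1.73·1.35))
V_stall = √485 = 22 m/s

V_stall = 22 m/s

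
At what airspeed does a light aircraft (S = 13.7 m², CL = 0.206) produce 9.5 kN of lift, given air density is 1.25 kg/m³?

v = 73.4 m/s

L = ½ρv²S·CL ⇒ v = √(2L/(ρ·S·CL))
v = √(2 × 9500 / (1.25 × 13.7 × 0.206)) = √5386 = 73.4 m/s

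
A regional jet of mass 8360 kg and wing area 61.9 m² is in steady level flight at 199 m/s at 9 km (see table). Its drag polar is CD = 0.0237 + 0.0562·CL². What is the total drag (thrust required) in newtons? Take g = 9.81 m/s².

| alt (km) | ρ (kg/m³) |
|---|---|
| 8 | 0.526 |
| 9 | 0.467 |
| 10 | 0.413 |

D = 14200 N

At 9 km, from the table: ρ = 0.467 kg/m³.
Weight W = mg = 8360 × 9.81 = 82012 N; in level flight L = W.
q = ½ρv² = ½ × 0.467 × 199² = 9247 Pa.
CL = 2W/(ρv²S) = 2×82012/(0.467×199²×61.9) = 0.1433.
CD = 0.0237 + 0.0562 × 0.1433² = 0.02485.
D = q·S·CD = 9247 × 61.9 × 0.02485 = 14230 N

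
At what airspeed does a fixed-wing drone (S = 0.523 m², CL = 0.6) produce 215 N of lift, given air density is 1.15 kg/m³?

L = ½ρv²S·CL ⇒ v = √(2L/(ρ·S·CL))
v = √(2 × 215 / (1.15 × 0.523 × 0.6)) = √1192 = 34.5 m/s

v = 34.5 m/s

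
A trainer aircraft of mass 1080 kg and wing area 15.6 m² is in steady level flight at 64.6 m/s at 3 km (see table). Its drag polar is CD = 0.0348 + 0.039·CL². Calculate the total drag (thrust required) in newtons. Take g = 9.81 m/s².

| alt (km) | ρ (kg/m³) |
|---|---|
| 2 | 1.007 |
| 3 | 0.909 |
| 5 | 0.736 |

D = 1180 N

At 3 km, from the table: ρ = 0.909 kg/m³.
Level flight ⇒ L = W = m·g = 1080 × 9.81 = 10595 N.
Dynamic pressure q = 0.5 × 0.909 × 64.6² = 1897 Pa.
CL = 2W/(ρv²S) = 2×10595/(0.909×64.6²×15.6) = 0.3581.
CD = 0.0348 + 0.039 × 0.3581² = 0.0398.
D = q·S·CD = 1897 × 15.6 × 0.0398 = 1178 N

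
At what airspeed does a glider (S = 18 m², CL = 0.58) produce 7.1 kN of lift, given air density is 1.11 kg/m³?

L = ½ρv²S·CL ⇒ v = √(2L/(ρ·S·CL))
v = √(2 × 7100 / (1.11 × 18 × 0.58)) = √1225 = 35 m/s

v = 35 m/s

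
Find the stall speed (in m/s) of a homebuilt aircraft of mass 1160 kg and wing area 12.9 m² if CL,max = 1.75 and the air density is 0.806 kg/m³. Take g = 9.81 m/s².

V_stall = 35.4 m/s

Weight W = mg = 1160 × 9.81 = 11380 N.
V_stall = √(2W/(ρ·S·CL,max)) = √(2 × 11380 / (0.806 × 12.9 × 1.75))
V_stall = √1251 = 35.4 m/s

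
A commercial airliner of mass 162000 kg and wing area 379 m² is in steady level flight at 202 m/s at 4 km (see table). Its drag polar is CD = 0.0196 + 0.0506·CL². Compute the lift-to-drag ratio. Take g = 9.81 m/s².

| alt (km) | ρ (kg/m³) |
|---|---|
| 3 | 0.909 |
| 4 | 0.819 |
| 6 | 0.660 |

L/D = 11

At 4 km, from the table: ρ = 0.819 kg/m³.
Weight W = mg = 162000 × 9.81 = 1.5892×10^6 N; in level flight L = W.
q = ½ρv² = ½ × 0.819 × 202² = 16710 Pa.
Required CL = L/(qS) = 1.5892×10^6/(16710·379) = 0.251.
CD = 0.0196 + 0.0506 × 0.251² = 0.02279.
L/D = CL/CD = 0.251 / 0.02279 = 11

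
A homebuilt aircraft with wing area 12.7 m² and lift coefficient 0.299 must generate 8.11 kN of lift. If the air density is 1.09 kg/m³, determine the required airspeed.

v = 62.6 m/s

L = ½ρv²S·CL ⇒ v = √(2L/(ρ·S·CL))
v = √(2 × 8110 / (1.09 × 12.7 × 0.299)) = √3919 = 62.6 m/s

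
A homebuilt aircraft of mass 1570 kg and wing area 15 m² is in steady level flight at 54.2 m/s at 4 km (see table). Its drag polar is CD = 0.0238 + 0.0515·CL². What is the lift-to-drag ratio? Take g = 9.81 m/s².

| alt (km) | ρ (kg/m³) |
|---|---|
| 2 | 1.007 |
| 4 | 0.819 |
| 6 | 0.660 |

At 4 km, from the table: ρ = 0.819 kg/m³.
Weight W = mg = 1570 × 9.81 = 15402 N; in level flight L = W.
q = ½ρv² = ½ × 0.819 × 54.2² = 1203 Pa.
CL = 2W/(ρv²S) = 2×15402/(0.819×54.2²×15) = 0.8535.
CD = 0.0238 + 0.0515 × 0.8535² = 0.06132.
L/D = CL/CD = 0.8535 / 0.06132 = 13.9

L/D = 13.9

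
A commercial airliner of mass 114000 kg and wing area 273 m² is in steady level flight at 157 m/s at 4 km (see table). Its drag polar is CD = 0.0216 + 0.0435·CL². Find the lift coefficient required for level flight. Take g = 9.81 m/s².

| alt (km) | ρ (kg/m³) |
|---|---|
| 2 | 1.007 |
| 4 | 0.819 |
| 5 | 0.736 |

CL = 0.406

At 4 km, from the table: ρ = 0.819 kg/m³.
Level flight ⇒ L = W = m·g = 114000 × 9.81 = 1.1183×10^6 N.
Dynamic pressure q = 0.5 × 0.819 × 157² = 10090 Pa.
CL = W/(q·S) = 1.1183×10^6 / (10090 × 273) = 0.4058.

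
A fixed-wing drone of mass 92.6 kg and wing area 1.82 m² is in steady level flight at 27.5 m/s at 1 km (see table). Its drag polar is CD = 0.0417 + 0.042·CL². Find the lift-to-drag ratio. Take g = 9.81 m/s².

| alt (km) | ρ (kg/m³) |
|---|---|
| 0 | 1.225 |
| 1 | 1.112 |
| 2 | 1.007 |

L/D = 11.8

At 1 km, from the table: ρ = 1.112 kg/m³.
Weight W = mg = 92.6 × 9.81 = 908.41 N; in level flight L = W.
q = ½ρv² = ½ × 1.112 × 27.5² = 420.5 Pa.
CL = W/(q·S) = 908.41 / (420.5 × 1.82) = 1.187.
CD = 0.0417 + 0.042 × 1.187² = 0.1009.
L/D = CL/CD = 1.187 / 0.1009 = 11.8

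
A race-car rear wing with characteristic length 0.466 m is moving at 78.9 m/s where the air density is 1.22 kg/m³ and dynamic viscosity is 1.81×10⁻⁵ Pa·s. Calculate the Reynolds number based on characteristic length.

Re = ρ·v·c/μ = 1.22 × 78.9 × 0.466 / (1.81×10⁻⁵) = 2.48×10^6

Re = 2.48×10^6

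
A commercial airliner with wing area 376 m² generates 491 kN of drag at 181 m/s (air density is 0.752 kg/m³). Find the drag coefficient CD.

CD = 0.106

From D = ½ρv²S·CD, rearranging gives CD = 2D/(ρv²S).
CD = 2 × 4.91×10^5 / (0.752 × 181² × 376) = 0.106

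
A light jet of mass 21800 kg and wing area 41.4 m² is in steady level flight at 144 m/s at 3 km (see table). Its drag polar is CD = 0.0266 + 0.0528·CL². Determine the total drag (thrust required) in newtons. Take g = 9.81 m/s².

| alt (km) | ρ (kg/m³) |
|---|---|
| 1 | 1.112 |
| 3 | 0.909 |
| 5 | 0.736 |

D = 16600 N

At 3 km, from the table: ρ = 0.909 kg/m³.
In steady level flight, lift balances weight: W = mg = 21800 × 9.81 = 2.1386×10^5 N.
Dynamic pressure q = 0.5 × 0.909 × 144² = 9425 Pa.
CL = 2W/(ρv²S) = 2×2.1386×10^5/(0.909×144²×41.4) = 0.5481.
CD = 0.0266 + 0.0528 × 0.5481² = 0.04246.
D = q·S·CD = 9425 × 41.4 × 0.04246 = 16570 N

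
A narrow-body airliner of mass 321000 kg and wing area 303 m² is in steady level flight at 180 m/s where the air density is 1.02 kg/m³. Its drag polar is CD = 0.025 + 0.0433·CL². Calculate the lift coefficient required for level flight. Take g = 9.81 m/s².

Weight W = mg = 321000 × 9.81 = 3.149×10^6 N; in level flight L = W.
Dynamic pressure q = 0.5 × 1.02 × 180² = 16520 Pa.
Required CL = L/(qS) = 3.149×10^6/(16520·303) = 0.629.

CL = 0.629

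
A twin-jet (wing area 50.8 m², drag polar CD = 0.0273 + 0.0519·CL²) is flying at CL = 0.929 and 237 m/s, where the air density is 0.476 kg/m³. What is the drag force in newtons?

D = 49000 N

CD = 0.0273 + 0.0519 × 0.929² = 0.07209
D = ½ρv²S·CD = ½ × 0.476 × 237² × 50.8 × 0.07209 = 49000 N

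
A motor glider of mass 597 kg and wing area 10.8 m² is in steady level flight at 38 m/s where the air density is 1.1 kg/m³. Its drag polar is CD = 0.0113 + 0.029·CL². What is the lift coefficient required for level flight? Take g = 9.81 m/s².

CL = 0.683

Weight W = mg = 597 × 9.81 = 5856.6 N; in level flight L = W.
q = ½ρv² = ½ × 1.1 × 38² = 794.2 Pa.
Required CL = L/(qS) = 5856.6/(794.2·10.8) = 0.6828.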